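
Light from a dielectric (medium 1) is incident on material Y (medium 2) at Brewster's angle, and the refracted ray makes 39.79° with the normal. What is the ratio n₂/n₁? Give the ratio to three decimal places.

At Brewster incidence θ_B = 90° − θ_t = 90° − 39.79° = 50.21°.
Then n₂/n₁ = tan θ_B = tan 50.21° = 1.201.

n₂/n₁ ≈ 1.201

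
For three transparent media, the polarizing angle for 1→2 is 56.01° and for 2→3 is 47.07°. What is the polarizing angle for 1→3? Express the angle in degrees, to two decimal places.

tan θ_B(1→2) = n₂/n₁ = tan 56.01° = 1.4831.
tan θ_B(2→3) = n₃/n₂ = tan 47.07° = 1.0750.
So n₃/n₁ = (n₂/n₁)(n₃/n₂) = 1.4831 × 1.0750 = 1.5944.
θ_B(1→3) = arctan(1.5944) = 57.90°.

θ_B ≈ 57.90°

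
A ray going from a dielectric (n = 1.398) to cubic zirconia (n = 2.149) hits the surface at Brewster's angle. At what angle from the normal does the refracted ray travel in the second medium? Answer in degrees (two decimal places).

θ_t ≈ 33.05°

tan θ_B = n₂/n₁ = 2.149/1.398 = 1.5372, so θ_B = 56.95°.
At Brewster's angle the reflected and refracted rays are perpendicular, so θ_t = 90° − θ_B = 90° − 56.95° = 33.05°.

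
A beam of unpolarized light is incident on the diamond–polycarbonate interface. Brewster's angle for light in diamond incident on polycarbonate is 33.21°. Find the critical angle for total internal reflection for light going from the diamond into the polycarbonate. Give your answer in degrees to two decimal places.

From Brewster, n₂/n₁ = tan θ_B = tan 33.21° = 0.6546.
Then sin θ_c = n₂/n₁ = 0.6546, so θ_c = arcsin 0.6546 = 40.89°.

θ_c ≈ 40.89°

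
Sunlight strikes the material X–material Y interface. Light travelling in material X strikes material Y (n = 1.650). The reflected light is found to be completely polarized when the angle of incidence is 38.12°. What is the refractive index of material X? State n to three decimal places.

Full polarization of the reflected beam means tan θ_B = n₂/n₁, where n₁ is the incident medium (material X).
n₁ = n₂ / tan θ_B = 1.650 / tan 38.12° = 2.103.

n ≈ 2.103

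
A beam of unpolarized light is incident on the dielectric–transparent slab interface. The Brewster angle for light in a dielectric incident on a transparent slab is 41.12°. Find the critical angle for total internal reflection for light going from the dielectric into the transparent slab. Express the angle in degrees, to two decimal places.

n₂/n₁ = tan 41.12° = 0.8730; the critical angle satisfies sin θ_c = n₂/n₁.
θ_c = arcsin(0.8730) = 60.81°.

θ_c ≈ 60.81°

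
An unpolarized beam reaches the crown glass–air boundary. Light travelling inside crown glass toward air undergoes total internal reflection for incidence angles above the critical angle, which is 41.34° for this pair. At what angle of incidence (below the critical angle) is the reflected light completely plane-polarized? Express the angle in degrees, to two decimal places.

θ_B ≈ 33.45°

n₂/n₁ = sin θ_c = sin 41.34° = 0.6605.
tan θ_B equals the same ratio, so θ_B = arctan(0.6605) = 33.45°.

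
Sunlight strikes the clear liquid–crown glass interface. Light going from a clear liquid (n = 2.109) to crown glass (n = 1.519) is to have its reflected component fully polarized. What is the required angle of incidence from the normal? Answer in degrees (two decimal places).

The reflected p-component vanishes when tan θ_B = n₂/n₁.
tan θ_B = n₂/n₁ = 1.519/2.109 = 0.7202.
So θ_B = arctan 0.7202 = 35.76°.

θ_B ≈ 35.76°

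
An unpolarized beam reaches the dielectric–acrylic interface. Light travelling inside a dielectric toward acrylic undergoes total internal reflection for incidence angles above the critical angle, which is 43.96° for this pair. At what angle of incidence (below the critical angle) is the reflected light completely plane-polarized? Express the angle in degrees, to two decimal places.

sin θ_c = n₂/n₁, so n₂/n₁ = sin 43.96° = 0.6942.
Brewster: tan θ_B = n₂/n₁ = 0.6942.
θ_B = arctan(0.6942) = 34.77°.

θ_B ≈ 34.77°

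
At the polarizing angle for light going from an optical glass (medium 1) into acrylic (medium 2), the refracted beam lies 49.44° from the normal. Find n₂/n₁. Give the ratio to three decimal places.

At Brewster incidence θ_B = 90° − θ_t = 90° − 49.44° = 40.56°.
Then n₂/n₁ = tan θ_B = tan 40.56° = 0.856.

n₂/n₁ ≈ 0.856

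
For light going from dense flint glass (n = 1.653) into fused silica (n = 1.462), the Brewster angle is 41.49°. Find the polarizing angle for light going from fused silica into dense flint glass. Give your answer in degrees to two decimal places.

The two Brewster angles are complementary: θ_B' = 90° − θ_B = 90° − 41.49° = 48.51°.

θ_B' ≈ 48.51°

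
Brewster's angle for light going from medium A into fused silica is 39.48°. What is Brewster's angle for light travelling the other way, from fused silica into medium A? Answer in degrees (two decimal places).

tan θ_B' = n₁/n₂ = 1/tan θ_B, so θ_B' = 90° − θ_B.
θ_B' = 90° − 39.48° = 50.52°.

θ_B' ≈ 50.52°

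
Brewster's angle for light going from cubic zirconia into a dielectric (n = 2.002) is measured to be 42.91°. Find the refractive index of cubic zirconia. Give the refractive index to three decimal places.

At Brewster's angle, tan θ_B = n₂/n₁ with n₁ on the incident side (cubic zirconia) and n₂ on the transmitted side (a dielectric).
n₁ = n₂ / tan θ_B = 2.002 / tan 42.91° = 2.154.

n ≈ 2.154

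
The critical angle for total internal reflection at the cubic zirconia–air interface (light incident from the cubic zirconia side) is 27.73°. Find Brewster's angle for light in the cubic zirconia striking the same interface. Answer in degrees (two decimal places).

sin θ_c = n₂/n₁, so n₂/n₁ = sin 27.73° = 0.4653.
Brewster: tan θ_B = n₂/n₁ = 0.4653.
θ_B = arctan(0.4653) = 24.95°.

θ_B ≈ 24.95°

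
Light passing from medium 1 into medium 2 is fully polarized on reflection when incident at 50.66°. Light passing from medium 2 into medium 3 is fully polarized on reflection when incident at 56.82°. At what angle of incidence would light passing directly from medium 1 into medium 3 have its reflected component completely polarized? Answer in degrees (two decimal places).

n₂/n₁ = tan 50.66° = 1.2200 and n₃/n₂ = tan 56.82° = 1.5293.
n₃/n₁ = 1.8658. Then tan θ_B(1→3) = n₃/n₁, so θ_B(1→3) = arctan(1.8658) = 61.81°.

θ_B ≈ 61.81°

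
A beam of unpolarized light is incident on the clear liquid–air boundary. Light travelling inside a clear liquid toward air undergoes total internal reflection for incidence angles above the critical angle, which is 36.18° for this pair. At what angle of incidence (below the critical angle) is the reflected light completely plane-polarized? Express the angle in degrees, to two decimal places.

At the critical angle sin θ_c = n₂/n₁, giving n₂/n₁ = sin 36.18° = 0.5903.
Then tan θ_B = n₂/n₁ = 0.5903, so θ_B = arctan 0.5903 = 30.55°.

θ_B ≈ 30.55°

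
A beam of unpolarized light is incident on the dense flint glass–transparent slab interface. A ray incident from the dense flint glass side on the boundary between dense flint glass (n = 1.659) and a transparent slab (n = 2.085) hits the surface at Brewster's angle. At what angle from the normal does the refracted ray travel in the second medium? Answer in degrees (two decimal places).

First find Brewster's angle: tan θ_B = 2.085/1.659 = 1.2568, giving θ_B = 51.49°.
At Brewster's angle the reflected and refracted rays are perpendicular, so θ_t = 90° − θ_B = 90° − 51.49° = 38.51°.

θ_t ≈ 38.51°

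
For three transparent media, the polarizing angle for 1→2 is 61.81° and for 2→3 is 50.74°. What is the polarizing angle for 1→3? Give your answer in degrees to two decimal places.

θ_B ≈ 66.34°

Each Brewster angle gives a ratio: n₂/n₁ = tan 61.81° = 1.8658, n₃/n₂ = tan 50.74° = 1.2235.
n₃/n₁ = 2.2828. Then tan θ_B(1→3) = n₃/n₁, so θ_B(1→3) = arctan(2.2828) = 66.34°.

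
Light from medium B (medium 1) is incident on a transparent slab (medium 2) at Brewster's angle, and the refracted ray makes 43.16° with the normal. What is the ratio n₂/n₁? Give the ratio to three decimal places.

θ_B + θ_t = 90°, so θ_B = 90° − 43.16° = 46.84°.
tan θ_B = n₂/n₁, so n₂/n₁ = tan 46.84° = 1.066.

n₂/n₁ ≈ 1.066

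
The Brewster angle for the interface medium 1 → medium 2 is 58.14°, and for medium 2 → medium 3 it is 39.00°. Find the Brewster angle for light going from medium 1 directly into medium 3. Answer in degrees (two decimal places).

tan θ_B(1→2) = n₂/n₁ = tan 58.14° = 1.6091.
tan θ_B(2→3) = n₃/n₂ = tan 39.00° = 0.8098.
n₃/n₁ = 1.3030. Then tan θ_B(1→3) = n₃/n₁, so θ_B(1→3) = arctan(1.3030) = 52.50°.

θ_B ≈ 52.50°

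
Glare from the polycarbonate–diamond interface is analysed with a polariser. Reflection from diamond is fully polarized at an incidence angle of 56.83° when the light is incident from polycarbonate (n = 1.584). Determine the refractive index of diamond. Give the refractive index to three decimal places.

Full polarization of the reflected beam means tan θ_B = n₂/n₁, where n₁ is the incident medium (polycarbonate).
n₂ = n₁ tan θ_B = 1.584 × tan 56.83° = 2.423.

n ≈ 2.423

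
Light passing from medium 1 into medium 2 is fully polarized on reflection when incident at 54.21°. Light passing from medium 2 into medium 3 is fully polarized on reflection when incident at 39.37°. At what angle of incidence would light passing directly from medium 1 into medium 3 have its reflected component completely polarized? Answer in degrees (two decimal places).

θ_B ≈ 48.70°

Each Brewster angle gives a ratio: n₂/n₁ = tan 54.21° = 1.3870, n₃/n₂ = tan 39.37° = 0.8205.
Multiplying, n₃/n₁ = 1.3870 × 0.8205 = 1.1381, and θ_B(1→3) = arctan 1.1381 = 48.70°.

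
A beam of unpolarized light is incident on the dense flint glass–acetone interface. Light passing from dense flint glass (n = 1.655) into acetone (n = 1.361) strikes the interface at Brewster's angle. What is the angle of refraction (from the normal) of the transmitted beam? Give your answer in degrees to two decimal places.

tan θ_B = n₂/n₁ = 1.361/1.655 = 0.8224, so θ_B = 39.43°.
Since θ_B + θ_t = 90° at Brewster incidence, θ_t = 90° − 39.43° = 50.57°.

θ_t ≈ 50.57°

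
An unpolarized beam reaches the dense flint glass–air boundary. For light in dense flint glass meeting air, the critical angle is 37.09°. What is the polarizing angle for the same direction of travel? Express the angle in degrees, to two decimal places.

θ_B ≈ 31.09°

sin θ_c = n₂/n₁, so n₂/n₁ = sin 37.09° = 0.6031.
Brewster: tan θ_B = n₂/n₁ = 0.6031.
θ_B = arctan(0.6031) = 31.09°.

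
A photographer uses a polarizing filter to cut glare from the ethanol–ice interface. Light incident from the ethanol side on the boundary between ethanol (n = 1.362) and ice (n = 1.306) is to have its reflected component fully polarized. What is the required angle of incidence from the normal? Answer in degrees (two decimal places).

Here n₂/n₁ = 1.306/1.362 = 0.9589, and Brewster's law gives tan θ_B = n₂/n₁.
So θ_B = arctan 0.9589 = 43.80°.

θ_B ≈ 43.80°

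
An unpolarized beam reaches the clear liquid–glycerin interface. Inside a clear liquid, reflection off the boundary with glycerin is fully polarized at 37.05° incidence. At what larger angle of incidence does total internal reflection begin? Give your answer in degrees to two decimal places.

n₂/n₁ = tan 37.05° = 0.7549; the critical angle satisfies sin θ_c = n₂/n₁.
θ_c = arcsin(0.7549) = 49.02°.

θ_c ≈ 49.02°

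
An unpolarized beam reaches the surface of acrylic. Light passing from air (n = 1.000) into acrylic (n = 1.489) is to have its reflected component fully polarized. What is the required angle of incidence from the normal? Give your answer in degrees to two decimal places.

θ_B ≈ 56.12°

Here n₂/n₁ = 1.489/1.000 = 1.4890, and Brewster's law gives tan θ_B = n₂/n₁.
θ_B = arctan(1.4890) = 56.12°.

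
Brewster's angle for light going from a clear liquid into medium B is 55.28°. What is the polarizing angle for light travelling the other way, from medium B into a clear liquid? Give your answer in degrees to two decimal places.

Reversing the direction swaps n₁ and n₂, so tan θ_B' = 1/tan θ_B and θ_B' = 90° − θ_B.
Hence θ_B' = 90° − 55.28° = 34.72°.

θ_B' ≈ 34.72°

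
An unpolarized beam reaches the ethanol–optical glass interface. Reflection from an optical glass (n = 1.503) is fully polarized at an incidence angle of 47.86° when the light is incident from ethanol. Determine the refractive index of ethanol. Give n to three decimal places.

Full polarization of the reflected beam means tan θ_B = n₂/n₁, where n₁ is the incident medium (ethanol).
n₁ = n₂ / tan θ_B = 1.503 / tan 47.86° = 1.360.

n ≈ 1.360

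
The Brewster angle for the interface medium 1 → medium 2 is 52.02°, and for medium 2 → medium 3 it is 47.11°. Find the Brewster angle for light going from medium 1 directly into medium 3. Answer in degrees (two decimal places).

Each Brewster angle gives a ratio: n₂/n₁ = tan 52.02° = 1.2809, n₃/n₂ = tan 47.11° = 1.0765.
Multiplying, n₃/n₁ = 1.2809 × 1.0765 = 1.3789, and θ_B(1→3) = arctan 1.3789 = 54.05°.

θ_B ≈ 54.05°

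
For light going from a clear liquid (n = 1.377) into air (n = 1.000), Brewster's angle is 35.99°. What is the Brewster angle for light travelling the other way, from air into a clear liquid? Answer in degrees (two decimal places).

θ_B' ≈ 54.01°

Reversing the direction swaps n₁ and n₂, so tan θ_B' = 1/tan θ_B and θ_B' = 90° − θ_B.
Hence θ_B' = 90° − 35.99° = 54.01°.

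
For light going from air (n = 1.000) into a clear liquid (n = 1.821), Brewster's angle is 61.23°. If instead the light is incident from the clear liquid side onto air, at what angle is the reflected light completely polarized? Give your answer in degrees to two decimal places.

The two Brewster angles are complementary: θ_B' = 90° − θ_B = 90° − 61.23° = 28.77°.

θ_B' ≈ 28.77°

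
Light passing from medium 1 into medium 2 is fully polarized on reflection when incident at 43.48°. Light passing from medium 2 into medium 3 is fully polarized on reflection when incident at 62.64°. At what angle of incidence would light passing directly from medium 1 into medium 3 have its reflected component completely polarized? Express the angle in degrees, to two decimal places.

tan θ_B(1→2) = n₂/n₁ = tan 43.48° = 0.9483.
tan θ_B(2→3) = n₃/n₂ = tan 62.64° = 1.9325.
So n₃/n₁ = (n₂/n₁)(n₃/n₂) = 0.9483 × 1.9325 = 1.8326.
θ_B(1→3) = arctan(1.8326) = 61.38°.

θ_B ≈ 61.38°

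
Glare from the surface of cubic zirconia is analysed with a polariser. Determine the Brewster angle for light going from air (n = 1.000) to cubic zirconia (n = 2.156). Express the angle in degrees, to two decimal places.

Here n₂/n₁ = 2.156/1.000 = 2.1560, and Brewster's law gives tan θ_B = n₂/n₁. Taking the arctangent, θ_B = 65.12°.

θ_B ≈ 65.12°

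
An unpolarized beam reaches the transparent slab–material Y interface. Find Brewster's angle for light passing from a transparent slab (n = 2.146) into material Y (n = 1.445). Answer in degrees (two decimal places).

θ_B ≈ 33.95°

The reflected p-component vanishes when tan θ_B = n₂/n₁.
Brewster's condition: tan θ_B = n₂/n₁ = 1.445/2.146 = 0.6733.
θ_B = arctan(0.6733) = 33.95°.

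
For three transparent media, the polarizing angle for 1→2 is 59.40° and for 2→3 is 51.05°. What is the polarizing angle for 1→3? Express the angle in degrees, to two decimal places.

θ_B ≈ 64.45°

tan θ_B(1→2) = n₂/n₁ = tan 59.40° = 1.6909.
tan θ_B(2→3) = n₃/n₂ = tan 51.05° = 1.2371.
Multiplying, n₃/n₁ = 1.6909 × 1.2371 = 2.0918, and θ_B(1→3) = arctan 2.0918 = 64.45°.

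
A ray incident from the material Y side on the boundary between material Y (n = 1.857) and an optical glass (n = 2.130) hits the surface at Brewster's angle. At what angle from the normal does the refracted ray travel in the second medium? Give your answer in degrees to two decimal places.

θ_t ≈ 41.08°

First find Brewster's angle: tan θ_B = 2.130/1.857 = 1.1470, giving θ_B = 48.92°.
At Brewster's angle the reflected and refracted rays are perpendicular, so θ_t = 90° − θ_B = 90° − 48.92° = 41.08°.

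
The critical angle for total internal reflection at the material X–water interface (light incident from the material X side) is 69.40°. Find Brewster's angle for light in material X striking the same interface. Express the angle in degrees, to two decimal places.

θ_B ≈ 43.11°

n₂/n₁ = sin θ_c = sin 69.40° = 0.9361.
tan θ_B equals the same ratio, so θ_B = arctan(0.9361) = 43.11°.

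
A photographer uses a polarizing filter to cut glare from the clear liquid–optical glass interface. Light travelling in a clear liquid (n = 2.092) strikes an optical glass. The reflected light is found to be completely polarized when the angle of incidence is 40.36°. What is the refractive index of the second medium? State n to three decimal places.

n ≈ 1.778

Full polarization of the reflected beam means tan θ_B = n₂/n₁, where n₁ is the incident medium (a clear liquid).
n₂ = n₁ tan θ_B = 2.092 × tan 40.36° = 1.778.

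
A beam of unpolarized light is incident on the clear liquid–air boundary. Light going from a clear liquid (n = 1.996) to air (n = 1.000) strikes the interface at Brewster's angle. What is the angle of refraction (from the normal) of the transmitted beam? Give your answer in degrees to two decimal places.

θ_B = arctan(n₂/n₁) = arctan(1.000/1.996) = 26.61°.
At Brewster's angle the reflected and refracted rays are perpendicular, so θ_t = 90° − θ_B = 90° − 26.61° = 63.39°.

θ_t ≈ 63.39°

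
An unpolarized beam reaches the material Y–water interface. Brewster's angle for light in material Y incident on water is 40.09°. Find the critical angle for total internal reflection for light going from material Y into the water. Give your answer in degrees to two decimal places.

θ_c ≈ 57.33°

From Brewster, n₂/n₁ = tan θ_B = tan 40.09° = 0.8418.
Then sin θ_c = n₂/n₁ = 0.8418, so θ_c = arcsin 0.8418 = 57.33°.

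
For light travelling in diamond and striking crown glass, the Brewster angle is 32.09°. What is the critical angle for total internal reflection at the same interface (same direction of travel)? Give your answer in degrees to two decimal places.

From Brewster, n₂/n₁ = tan θ_B = tan 32.09° = 0.6271.
Then sin θ_c = n₂/n₁ = 0.6271, so θ_c = arcsin 0.6271 = 38.83°.

θ_c ≈ 38.83°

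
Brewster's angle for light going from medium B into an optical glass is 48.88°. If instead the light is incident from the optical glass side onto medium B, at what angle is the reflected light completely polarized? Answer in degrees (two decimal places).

The two Brewster angles are complementary: θ_B' = 90° − θ_B = 90° − 48.88° = 41.12°.

θ_B' ≈ 41.12°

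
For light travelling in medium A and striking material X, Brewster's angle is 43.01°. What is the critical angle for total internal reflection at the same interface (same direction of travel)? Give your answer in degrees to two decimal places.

θ_c ≈ 68.88°

From Brewster, n₂/n₁ = tan θ_B = tan 43.01° = 0.9328.
Then sin θ_c = n₂/n₁ = 0.9328, so θ_c = arcsin 0.9328 = 68.88°.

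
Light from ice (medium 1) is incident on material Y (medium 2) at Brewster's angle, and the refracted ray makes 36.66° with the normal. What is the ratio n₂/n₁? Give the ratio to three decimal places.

At Brewster incidence θ_B = 90° − θ_t = 90° − 36.66° = 53.34°.
tan θ_B = n₂/n₁, so n₂/n₁ = tan 53.34° = 1.344.

n₂/n₁ ≈ 1.344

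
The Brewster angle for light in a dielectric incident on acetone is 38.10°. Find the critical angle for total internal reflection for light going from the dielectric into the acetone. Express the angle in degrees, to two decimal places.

θ_c ≈ 51.64°

n₂/n₁ = tan 38.10° = 0.7841; the critical angle satisfies sin θ_c = n₂/n₁.
θ_c = arcsin(0.7841) = 51.64°.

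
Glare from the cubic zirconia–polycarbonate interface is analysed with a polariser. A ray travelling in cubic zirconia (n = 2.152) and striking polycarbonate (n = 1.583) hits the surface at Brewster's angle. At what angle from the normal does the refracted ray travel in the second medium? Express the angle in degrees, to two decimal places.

θ_t ≈ 53.66°

tan θ_B = n₂/n₁ = 1.583/2.152 = 0.7356, so θ_B = 36.34°.
At Brewster's angle the reflected and refracted rays are perpendicular, so θ_t = 90° − θ_B = 90° − 36.34° = 53.66°.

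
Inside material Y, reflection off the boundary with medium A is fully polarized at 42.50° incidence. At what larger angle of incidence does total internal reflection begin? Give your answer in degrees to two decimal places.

From Brewster, n₂/n₁ = tan θ_B = tan 42.50° = 0.9163.
Then sin θ_c = n₂/n₁ = 0.9163, so θ_c = arcsin 0.9163 = 66.40°.

θ_c ≈ 66.40°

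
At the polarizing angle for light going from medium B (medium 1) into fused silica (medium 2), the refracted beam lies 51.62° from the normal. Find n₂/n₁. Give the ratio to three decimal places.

θ_B + θ_t = 90°, so θ_B = 90° − 51.62° = 38.38°.
Then n₂/n₁ = tan θ_B = tan 38.38° = 0.792.

n₂/n₁ ≈ 0.792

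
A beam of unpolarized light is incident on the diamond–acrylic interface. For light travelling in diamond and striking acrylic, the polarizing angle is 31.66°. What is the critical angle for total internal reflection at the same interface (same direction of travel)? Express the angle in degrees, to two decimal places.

θ_c ≈ 38.07°

From Brewster, n₂/n₁ = tan θ_B = tan 31.66° = 0.6166.
Then sin θ_c = n₂/n₁ = 0.6166, so θ_c = arcsin 0.6166 = 38.07°.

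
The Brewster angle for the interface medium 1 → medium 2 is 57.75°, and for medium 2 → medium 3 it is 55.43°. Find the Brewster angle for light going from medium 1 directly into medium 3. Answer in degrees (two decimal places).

Each Brewster angle gives a ratio: n₂/n₁ = tan 57.75° = 1.5849, n₃/n₂ = tan 55.43° = 1.4512.
n₃/n₁ = 2.3000. Then tan θ_B(1→3) = n₃/n₁, so θ_B(1→3) = arctan(2.3000) = 66.50°.

θ_B ≈ 66.50°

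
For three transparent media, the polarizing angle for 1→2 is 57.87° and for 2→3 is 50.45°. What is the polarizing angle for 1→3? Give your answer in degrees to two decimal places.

θ_B ≈ 62.59°

Each Brewster angle gives a ratio: n₂/n₁ = tan 57.87° = 1.5923, n₃/n₂ = tan 50.45° = 1.2109.
n₃/n₁ = 1.9282. Then tan θ_B(1→3) = n₃/n₁, so θ_B(1→3) = arctan(1.9282) = 62.59°.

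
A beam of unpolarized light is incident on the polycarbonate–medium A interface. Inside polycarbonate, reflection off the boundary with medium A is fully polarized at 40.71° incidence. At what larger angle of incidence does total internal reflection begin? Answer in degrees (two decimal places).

n₂/n₁ = tan 40.71° = 0.8604; the critical angle satisfies sin θ_c = n₂/n₁.
θ_c = arcsin(0.8604) = 59.37°.

θ_c ≈ 59.37°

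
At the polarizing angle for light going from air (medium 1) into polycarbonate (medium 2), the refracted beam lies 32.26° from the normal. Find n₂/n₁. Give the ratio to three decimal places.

n₂/n₁ ≈ 1.584

At Brewster incidence θ_B = 90° − θ_t = 90° − 32.26° = 57.74°.
Then n₂/n₁ = tan θ_B = tan 57.74° = 1.584.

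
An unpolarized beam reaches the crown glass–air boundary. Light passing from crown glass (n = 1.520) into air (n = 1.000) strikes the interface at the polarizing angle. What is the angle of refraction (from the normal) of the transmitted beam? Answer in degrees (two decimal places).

θ_t ≈ 56.66°

θ_B = arctan(n₂/n₁) = arctan(1.000/1.520) = 33.34°.
At Brewster's angle the reflected and refracted rays are perpendicular, so θ_t = 90° − θ_B = 90° − 33.34° = 56.66°.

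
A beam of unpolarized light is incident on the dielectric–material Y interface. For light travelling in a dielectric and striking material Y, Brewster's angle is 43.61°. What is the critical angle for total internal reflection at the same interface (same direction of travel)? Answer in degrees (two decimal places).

θ_c ≈ 72.29°

From Brewster, n₂/n₁ = tan θ_B = tan 43.61° = 0.9526.
Then sin θ_c = n₂/n₁ = 0.9526, so θ_c = arcsin 0.9526 = 72.29°.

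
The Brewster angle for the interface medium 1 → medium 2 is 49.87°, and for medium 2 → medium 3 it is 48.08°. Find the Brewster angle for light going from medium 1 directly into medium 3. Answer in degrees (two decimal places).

θ_B ≈ 52.88°

n₂/n₁ = tan 49.87° = 1.1863 and n₃/n₂ = tan 48.08° = 1.1137.
So n₃/n₁ = (n₂/n₁)(n₃/n₂) = 1.1863 × 1.1137 = 1.3212.
θ_B(1→3) = arctan(1.3212) = 52.88°.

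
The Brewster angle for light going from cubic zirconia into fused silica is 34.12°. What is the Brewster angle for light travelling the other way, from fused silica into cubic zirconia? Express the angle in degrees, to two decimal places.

Reversing the direction swaps n₁ and n₂, so tan θ_B' = 1/tan θ_B and θ_B' = 90° − θ_B.
Hence θ_B' = 90° − 34.12° = 55.88°.

θ_B' ≈ 55.88°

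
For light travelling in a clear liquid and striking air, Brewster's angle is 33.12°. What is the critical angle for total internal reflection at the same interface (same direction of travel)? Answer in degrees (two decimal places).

From Brewster, n₂/n₁ = tan θ_B = tan 33.12° = 0.6524.
Then sin θ_c = n₂/n₁ = 0.6524, so θ_c = arcsin 0.6524 = 40.72°.

θ_c ≈ 40.72°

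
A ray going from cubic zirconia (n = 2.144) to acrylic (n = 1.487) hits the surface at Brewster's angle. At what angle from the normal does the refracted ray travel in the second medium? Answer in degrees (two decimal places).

θ_t ≈ 55.26°

First find Brewster's angle: tan θ_B = 1.487/2.144 = 0.6936, giving θ_B = 34.74°.
Since θ_B + θ_t = 90° at Brewster incidence, θ_t = 90° − 34.74° = 55.26°.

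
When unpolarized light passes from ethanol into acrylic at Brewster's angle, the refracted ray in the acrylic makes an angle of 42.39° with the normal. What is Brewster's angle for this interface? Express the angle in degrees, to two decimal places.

θ_B ≈ 47.61°

Since the reflected and refracted rays are at right angles at the polarizing angle, θ_B + θ_t = 90°.
θ_B = 90° − 42.39° = 47.61°.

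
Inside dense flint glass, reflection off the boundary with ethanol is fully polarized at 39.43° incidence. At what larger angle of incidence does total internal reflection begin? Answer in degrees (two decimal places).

From Brewster, n₂/n₁ = tan θ_B = tan 39.43° = 0.8223.
Then sin θ_c = n₂/n₁ = 0.8223, so θ_c = arcsin 0.8223 = 55.31°.

θ_c ≈ 55.31°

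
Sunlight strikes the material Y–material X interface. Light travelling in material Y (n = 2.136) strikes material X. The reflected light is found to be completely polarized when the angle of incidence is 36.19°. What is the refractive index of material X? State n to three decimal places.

n ≈ 1.563

At Brewster's angle, tan θ_B = n₂/n₁ with n₁ on the incident side (material Y) and n₂ on the transmitted side (material X).
n₂ = n₁ tan θ_B = 2.136 × tan 36.19° = 1.563.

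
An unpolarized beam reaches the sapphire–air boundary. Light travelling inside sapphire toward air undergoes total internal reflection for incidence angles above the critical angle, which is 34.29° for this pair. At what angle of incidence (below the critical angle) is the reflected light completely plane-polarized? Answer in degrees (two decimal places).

θ_B ≈ 29.40°

sin θ_c = n₂/n₁, so n₂/n₁ = sin 34.29° = 0.5634.
Brewster: tan θ_B = n₂/n₁ = 0.5634.
θ_B = arctan(0.5634) = 29.40°.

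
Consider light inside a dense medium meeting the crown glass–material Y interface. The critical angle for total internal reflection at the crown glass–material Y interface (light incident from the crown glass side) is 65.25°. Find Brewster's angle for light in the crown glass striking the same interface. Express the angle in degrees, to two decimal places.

sin θ_c = n₂/n₁, so n₂/n₁ = sin 65.25° = 0.9081.
Brewster: tan θ_B = n₂/n₁ = 0.9081.
θ_B = arctan(0.9081) = 42.24°.

θ_B ≈ 42.24°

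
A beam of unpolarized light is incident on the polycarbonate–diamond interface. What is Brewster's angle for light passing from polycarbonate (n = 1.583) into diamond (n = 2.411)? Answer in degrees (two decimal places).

θ_B ≈ 56.71°

The reflected p-component vanishes when tan θ_B = n₂/n₁.
tan θ_B = n₂/n₁ = 2.411/1.583 = 1.5231.
So θ_B = arctan 1.5231 = 56.71°.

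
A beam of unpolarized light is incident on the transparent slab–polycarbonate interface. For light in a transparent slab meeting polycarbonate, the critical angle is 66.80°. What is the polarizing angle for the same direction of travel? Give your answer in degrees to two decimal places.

θ_B ≈ 42.59°

sin θ_c = n₂/n₁, so n₂/n₁ = sin 66.80° = 0.9191.
Brewster: tan θ_B = n₂/n₁ = 0.9191.
θ_B = arctan(0.9191) = 42.59°.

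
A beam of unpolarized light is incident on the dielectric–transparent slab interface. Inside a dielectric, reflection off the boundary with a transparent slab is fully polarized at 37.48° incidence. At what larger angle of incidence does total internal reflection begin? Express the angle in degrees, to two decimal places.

n₂/n₁ = tan 37.48° = 0.7668; the critical angle satisfies sin θ_c = n₂/n₁.
θ_c = arcsin(0.7668) = 50.06°.

θ_c ≈ 50.06°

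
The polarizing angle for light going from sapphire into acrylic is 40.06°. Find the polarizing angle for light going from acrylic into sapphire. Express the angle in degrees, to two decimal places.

θ_B' ≈ 49.94°

tan θ_B' = n₁/n₂ = 1/tan θ_B, so θ_B' = 90° − θ_B.
θ_B' = 90° − 40.06° = 49.94°.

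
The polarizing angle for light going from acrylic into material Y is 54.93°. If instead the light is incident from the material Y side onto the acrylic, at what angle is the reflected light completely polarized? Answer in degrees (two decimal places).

Reversing the direction swaps n₁ and n₂, so tan θ_B' = 1/tan θ_B and θ_B' = 90° − θ_B.
Hence θ_B' = 90° − 54.93° = 35.07°.

θ_B' ≈ 35.07°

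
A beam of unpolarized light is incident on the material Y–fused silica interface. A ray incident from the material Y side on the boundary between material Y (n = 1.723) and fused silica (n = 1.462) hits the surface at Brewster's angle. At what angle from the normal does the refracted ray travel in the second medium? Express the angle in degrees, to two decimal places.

θ_B = arctan(n₂/n₁) = arctan(1.462/1.723) = 40.32°.
The refracted ray is perpendicular to the reflected ray, so θ_t = 90° − θ_B = 49.68°.

θ_t ≈ 49.68°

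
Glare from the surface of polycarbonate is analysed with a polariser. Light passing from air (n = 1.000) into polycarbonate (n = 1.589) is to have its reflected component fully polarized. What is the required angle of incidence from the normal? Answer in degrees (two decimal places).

Brewster's condition: tan θ_B = n₂/n₁ = 1.589/1.000 = 1.5890.
So θ_B = arctan 1.5890 = 57.82°.

θ_B ≈ 57.82°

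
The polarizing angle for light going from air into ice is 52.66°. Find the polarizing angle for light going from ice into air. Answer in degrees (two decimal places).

θ_B' ≈ 37.34°

Reversing the direction swaps n₁ and n₂, so tan θ_B' = 1/tan θ_B and θ_B' = 90° − θ_B.
Hence θ_B' = 90° − 52.66° = 37.34°.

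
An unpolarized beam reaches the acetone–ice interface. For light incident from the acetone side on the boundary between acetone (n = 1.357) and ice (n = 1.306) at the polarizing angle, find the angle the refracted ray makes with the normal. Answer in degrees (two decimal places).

θ_t ≈ 46.10°

First find Brewster's angle: tan θ_B = 1.306/1.357 = 0.9624, giving θ_B = 43.90°.
Since θ_B + θ_t = 90° at Brewster incidence, θ_t = 90° − 43.90° = 46.10°.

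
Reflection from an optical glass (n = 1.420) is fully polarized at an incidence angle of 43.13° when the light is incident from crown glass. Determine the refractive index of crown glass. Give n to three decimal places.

Brewster's law: tan θ_B = n₂/n₁ (light incident in crown glass, refracted into an optical glass).
n₁ = n₂ / tan θ_B = 1.420 / tan 43.13° = 1.516.

n ≈ 1.516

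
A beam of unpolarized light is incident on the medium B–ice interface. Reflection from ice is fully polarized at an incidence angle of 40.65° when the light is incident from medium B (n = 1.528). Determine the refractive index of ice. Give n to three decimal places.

n ≈ 1.312

Full polarization of the reflected beam means tan θ_B = n₂/n₁, where n₁ is the incident medium (medium B).
n₂ = n₁ tan θ_B = 1.528 × tan 40.65° = 1.312.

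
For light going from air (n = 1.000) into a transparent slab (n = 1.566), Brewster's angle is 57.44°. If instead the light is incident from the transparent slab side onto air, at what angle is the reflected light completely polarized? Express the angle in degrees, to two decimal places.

tan θ_B' = n₁/n₂ = 1/tan θ_B, so θ_B' = 90° − θ_B.
θ_B' = 90° − 57.44° = 32.56°.

θ_B' ≈ 32.56°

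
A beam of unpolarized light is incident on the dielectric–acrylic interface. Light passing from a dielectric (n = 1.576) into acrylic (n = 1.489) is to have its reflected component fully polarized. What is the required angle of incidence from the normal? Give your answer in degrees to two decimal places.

θ_B ≈ 43.37°

At Brewster's angle the reflected and refracted rays are perpendicular, which with Snell's law gives tan θ_B = n₂/n₁.
Brewster's condition: tan θ_B = n₂/n₁ = 1.489/1.576 = 0.9448.
θ_B = arctan(0.9448) = 43.37°.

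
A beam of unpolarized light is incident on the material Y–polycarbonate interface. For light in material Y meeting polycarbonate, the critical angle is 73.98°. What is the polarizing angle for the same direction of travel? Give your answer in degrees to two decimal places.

θ_B ≈ 43.87°

At the critical angle sin θ_c = n₂/n₁, giving n₂/n₁ = sin 73.98° = 0.9612.
Then tan θ_B = n₂/n₁ = 0.9612, so θ_B = arctan 0.9612 = 43.87°.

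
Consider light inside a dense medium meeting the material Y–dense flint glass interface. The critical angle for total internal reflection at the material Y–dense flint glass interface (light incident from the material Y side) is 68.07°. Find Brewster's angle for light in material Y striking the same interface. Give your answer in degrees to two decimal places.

θ_B ≈ 42.85°

n₂/n₁ = sin θ_c = sin 68.07° = 0.9276.
tan θ_B equals the same ratio, so θ_B = arctan(0.9276) = 42.85°.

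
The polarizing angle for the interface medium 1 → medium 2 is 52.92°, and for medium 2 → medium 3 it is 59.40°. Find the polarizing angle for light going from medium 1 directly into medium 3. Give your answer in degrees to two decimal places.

n₂/n₁ = tan 52.92° = 1.3232 and n₃/n₂ = tan 59.40° = 1.6909.
So n₃/n₁ = (n₂/n₁)(n₃/n₂) = 1.3232 × 1.6909 = 2.2374.
θ_B(1→3) = arctan(2.2374) = 65.92°.

θ_B ≈ 65.92°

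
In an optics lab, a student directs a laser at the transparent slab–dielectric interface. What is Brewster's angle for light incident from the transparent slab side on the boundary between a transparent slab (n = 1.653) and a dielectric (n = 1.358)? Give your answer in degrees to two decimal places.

θ_B ≈ 39.40°

Brewster's condition: tan θ_B = n₂/n₁ = 1.358/1.653 = 0.8215. Taking the arctangent, θ_B = 39.40°.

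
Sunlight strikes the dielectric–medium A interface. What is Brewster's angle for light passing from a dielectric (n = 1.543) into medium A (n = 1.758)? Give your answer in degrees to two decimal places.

θ_B ≈ 48.73°

Brewster's condition: tan θ_B = n₂/n₁ = 1.758/1.543 = 1.1393.
So θ_B = arctan 1.1393 = 48.73°.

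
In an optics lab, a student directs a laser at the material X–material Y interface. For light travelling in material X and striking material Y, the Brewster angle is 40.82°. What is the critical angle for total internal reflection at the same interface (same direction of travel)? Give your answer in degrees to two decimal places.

n₂/n₁ = tan 40.82° = 0.8638; the critical angle satisfies sin θ_c = n₂/n₁.
θ_c = arcsin(0.8638) = 59.74°.

θ_c ≈ 59.74°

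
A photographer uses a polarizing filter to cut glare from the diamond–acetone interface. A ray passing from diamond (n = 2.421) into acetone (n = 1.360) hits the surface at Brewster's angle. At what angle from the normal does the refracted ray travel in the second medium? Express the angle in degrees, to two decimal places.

First find Brewster's angle: tan θ_B = 1.360/2.421 = 0.5618, giving θ_B = 29.33°.
At Brewster's angle the reflected and refracted rays are perpendicular, so θ_t = 90° − θ_B = 90° − 29.33° = 60.67°.

θ_t ≈ 60.67°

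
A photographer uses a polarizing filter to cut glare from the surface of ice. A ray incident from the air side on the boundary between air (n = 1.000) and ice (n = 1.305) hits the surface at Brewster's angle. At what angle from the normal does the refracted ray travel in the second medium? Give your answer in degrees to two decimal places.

First find Brewster's angle: tan θ_B = 1.305/1.000 = 1.3050, giving θ_B = 52.54°.
Since θ_B + θ_t = 90° at Brewster incidence, θ_t = 90° − 52.54° = 37.46°.

θ_t ≈ 37.46°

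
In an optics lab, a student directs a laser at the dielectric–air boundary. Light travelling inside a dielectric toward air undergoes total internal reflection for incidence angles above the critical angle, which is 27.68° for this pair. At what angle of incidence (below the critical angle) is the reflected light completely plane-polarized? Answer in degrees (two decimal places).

θ_B ≈ 24.92°

n₂/n₁ = sin θ_c = sin 27.68° = 0.4645.
tan θ_B equals the same ratio, so θ_B = arctan(0.4645) = 24.92°.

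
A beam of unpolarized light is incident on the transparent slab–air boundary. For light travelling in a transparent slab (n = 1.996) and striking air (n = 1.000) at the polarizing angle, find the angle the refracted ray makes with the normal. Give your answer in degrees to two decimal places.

θ_t ≈ 63.39°

First find Brewster's angle: tan θ_B = 1.000/1.996 = 0.5010, giving θ_B = 26.61°.
At Brewster's angle the reflected and refracted rays are perpendicular, so θ_t = 90° − θ_B = 90° − 26.61° = 63.39°.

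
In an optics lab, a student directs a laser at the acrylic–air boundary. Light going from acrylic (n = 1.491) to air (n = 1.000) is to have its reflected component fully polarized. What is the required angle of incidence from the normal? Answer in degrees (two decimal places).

θ_B ≈ 33.85°

Here n₂/n₁ = 1.000/1.491 = 0.6707, and Brewster's law gives tan θ_B = n₂/n₁.
So θ_B = arctan 0.6707 = 33.85°.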